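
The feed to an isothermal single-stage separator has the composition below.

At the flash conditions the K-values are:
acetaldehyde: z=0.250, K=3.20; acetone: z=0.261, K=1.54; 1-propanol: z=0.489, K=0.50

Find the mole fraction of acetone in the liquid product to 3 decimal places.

x_acetone = 0.198

Iterate (Newton) starting at V/F = 0.5:
  V/F = 0.500: g = 0.0469, g' = -0.539 → V/F = 0.587
  V/F = 0.587: g = 0.0010, g' = -0.519 → V/F = 0.589
Converged at V/F = 0.589.
Compositions from xᵢ = zᵢ/(1+V/F(Kᵢ−1)), yᵢ = Kᵢxᵢ:
  acetaldehyde: x = 0.109, y = 0.349
  acetone: x = 0.198, y = 0.305
  1-propanol: x = 0.693, y = 0.347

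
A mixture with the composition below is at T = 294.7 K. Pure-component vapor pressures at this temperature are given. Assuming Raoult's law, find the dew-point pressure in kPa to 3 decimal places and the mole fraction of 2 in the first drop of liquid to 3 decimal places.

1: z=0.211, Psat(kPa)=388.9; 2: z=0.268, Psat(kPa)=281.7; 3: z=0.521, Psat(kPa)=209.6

Pdew = 251.281 kPa, x_2 = 0.239

At the dew point ψ → 1, so Σzᵢ/Kᵢ = 1 with Kᵢ = Pᵢˢᵃᵗ/P ⇒ 1/P = Σzᵢ/Pᵢˢᵃᵗ.
1/P = 0.211/388.9 + 0.268/281.7 + 0.521/209.6 = 0.003980 ⇒ P = 251.281 kPa
xᵢ = zᵢP/Pᵢˢᵃᵗ ⇒ x_2 = 0.268·251.281/281.7 = 0.239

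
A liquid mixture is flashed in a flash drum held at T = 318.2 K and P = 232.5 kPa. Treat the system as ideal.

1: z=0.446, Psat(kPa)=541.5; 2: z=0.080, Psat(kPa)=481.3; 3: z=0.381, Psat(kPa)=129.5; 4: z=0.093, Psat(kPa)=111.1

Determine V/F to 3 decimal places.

Raoult's law: Kᵢ = Pᵢˢᵃᵗ/P = Pᵢˢᵃᵗ/232.5.
  K_1 = 541.5/232.5 = 2.32903, K_2 = 481.3/232.5 = 2.07011, K_3 = 129.5/232.5 = 0.55699, K_4 = 111.1/232.5 = 0.47785
Material balance + equilibrium reduce to Σ zᵢ(Kᵢ−1)/(1+V/F(Kᵢ−1)) = 0.
Feasibility: ΣzᵢKᵢ = 1.461, Σzᵢ/Kᵢ = 1.109 — both > 1, two phases present.
Newton–Raphson from V/F = 0.5:
  V/F = 0.500: g = 0.1293, g' = -0.493 → V/F = 0.762
  V/F = 0.762: g = 0.0060, g' = -0.463 → V/F = 0.775
Converged at V/F = 0.775.

V/F = 0.775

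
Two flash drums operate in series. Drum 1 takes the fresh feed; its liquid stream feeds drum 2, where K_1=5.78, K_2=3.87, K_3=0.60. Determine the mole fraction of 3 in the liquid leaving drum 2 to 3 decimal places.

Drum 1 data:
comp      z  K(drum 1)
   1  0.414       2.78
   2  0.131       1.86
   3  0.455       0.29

Drum 1:
Rachford–Rice: g(ψ₁) = Σ zᵢ(Kᵢ−1)/(1+ψ₁(Kᵢ−1)) = 0.
Check two-phase: ΣzᵢKᵢ = 1.527 > 1 and Σzᵢ/Kᵢ = 1.788 > 1, so g(0) = 0.527 > 0 and g(1) = -0.788 < 0.
Newton–Raphson from ψ₁ = 0.69:
  ψ₁ = 0.690: g = -0.2319, g' = -1.184 → ψ₁ = 0.494
  ψ₁ = 0.494: g = -0.0265, g' = -0.963 → ψ₁ = 0.467
  ψ₁ = 0.467: g = -0.0001, g' = -0.954 → ψ₁ = 0.466
Converged at ψ₁ = 0.466.
Drum-1 compositions:
  1: x = 0.226, y = 0.629
  2: x = 0.093, y = 0.174
  3: x = 0.680, y = 0.197
Drum-2 feed = drum-1 liquid: z₂ = (0.2262, 0.0935, 0.6803).
Drum 2:
Newton iteration, ψ₂⁰ = 0.5:
  ψ₂ = 0.500: g = 0.0890, g' = -0.750 → ψ₂ = 0.619
  ψ₂ = 0.619: g = 0.0083, g' = -0.622 → ψ₂ = 0.632
Converged at ψ₂ = 0.632.
  1: x = 0.056, y = 0.325
  2: x = 0.033, y = 0.129
  3: x = 0.911, y = 0.546

x_3 (drum 2) = 0.911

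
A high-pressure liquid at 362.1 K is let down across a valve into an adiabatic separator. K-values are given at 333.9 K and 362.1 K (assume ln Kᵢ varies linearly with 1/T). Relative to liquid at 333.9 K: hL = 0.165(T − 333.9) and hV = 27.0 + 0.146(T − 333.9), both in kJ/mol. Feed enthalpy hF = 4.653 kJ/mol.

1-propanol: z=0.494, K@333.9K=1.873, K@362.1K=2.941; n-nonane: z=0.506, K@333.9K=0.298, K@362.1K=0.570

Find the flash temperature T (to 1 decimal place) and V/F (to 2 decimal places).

Adiabatic flash: solve Rachford–Rice at each trial T, then check hF = ψ·hV(T) + (1−ψ)·hL(T).
  T = 333.9 K: K = (1.873, 0.298), RR gives ψ = 0.124, H_out = 3.351 kJ/mol
  T = 362.1 K: K = (2.941, 0.570), RR gives ψ = 0.888, H_out = 28.157 kJ/mol
  T = 348.0 K: K = (2.369, 0.418), RR gives ψ = 0.478, H_out = 15.117 kJ/mol
  T = 340.9 K: K = (2.110, 0.354), RR gives ψ = 0.308, H_out = 9.435 kJ/mol
  T = 337.4 K: K = (1.989, 0.325), RR gives ψ = 0.220, H_out = 6.506 kJ/mol
  T = 335.6 K: K = (1.929, 0.311), RR gives ψ = 0.172, H_out = 4.919 kJ/mol
Linear interpolation between T = 333.9 (H_out = 3.351) and T = 335.6 (H_out = 4.919) on hF = 4.653 gives T ≈ 335.3 K, at which ψ = 0.16.

T = 335.3 K, V/F = 0.16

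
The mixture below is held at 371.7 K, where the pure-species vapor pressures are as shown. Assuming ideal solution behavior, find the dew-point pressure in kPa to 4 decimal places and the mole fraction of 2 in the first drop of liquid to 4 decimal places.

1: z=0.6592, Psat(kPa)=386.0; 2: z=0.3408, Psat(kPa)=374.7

Pdew = 382.0732 kPa, x_2 = 0.3475

At the dew point ψ → 1, so Σzᵢ/Kᵢ = 1 with Kᵢ = Pᵢˢᵃᵗ/P ⇒ 1/P = Σzᵢ/Pᵢˢᵃᵗ.
1/P = 0.6592/386.0 + 0.3408/374.7 = 0.0026173 ⇒ P = 382.0732 kPa
xᵢ = zᵢP/Pᵢˢᵃᵗ ⇒ x_2 = 0.3408·382.0732/374.7 = 0.3475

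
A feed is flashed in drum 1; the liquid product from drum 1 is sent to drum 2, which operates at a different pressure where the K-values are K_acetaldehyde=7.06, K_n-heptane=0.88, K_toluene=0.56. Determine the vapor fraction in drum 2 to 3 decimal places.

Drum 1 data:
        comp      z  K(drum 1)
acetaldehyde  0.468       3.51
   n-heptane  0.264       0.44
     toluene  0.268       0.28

Drum 1:
Rachford–Rice: g(ψ₁) = Σ zᵢ(Kᵢ−1)/(1+ψ₁(Kᵢ−1)) = 0.
Check two-phase: ΣzᵢKᵢ = 1.834 > 1 and Σzᵢ/Kᵢ = 1.690 > 1, so g(0) = 0.834 > 0 and g(1) = -0.690 < 0.
Newton–Raphson from ψ₁ = 0.5:
  ψ₁ = 0.500: g = 0.0141, g' = -1.079 → ψ₁ = 0.513
Converged at ψ₁ = 0.513.
Drum-1 compositions:
  acetaldehyde: x = 0.205, y = 0.718
  n-heptane: x = 0.370, y = 0.163
  toluene: x = 0.425, y = 0.119
Drum-2 feed = drum-1 liquid: z₂ = (0.2046, 0.3704, 0.4250).
Drum 2:
Newton–Raphson from ψ₂ = 0.48:
  ψ₂ = 0.480: g = 0.0329, g' = -0.630 → ψ₂ = 0.532
  ψ₂ = 0.532: g = 0.0017, g' = -0.567 → ψ₂ = 0.535
Converged at ψ₂ = 0.535.
  acetaldehyde: x = 0.048, y = 0.340
  n-heptane: x = 0.396, y = 0.348
  toluene: x = 0.556, y = 0.311

V/F (drum 2) = 0.535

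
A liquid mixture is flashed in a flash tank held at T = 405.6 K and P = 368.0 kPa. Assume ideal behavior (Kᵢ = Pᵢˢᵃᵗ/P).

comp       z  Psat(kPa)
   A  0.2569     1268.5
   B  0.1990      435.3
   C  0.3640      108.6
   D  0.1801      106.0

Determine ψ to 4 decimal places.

ψ = 0.2085

Raoult's law: Kᵢ = Pᵢˢᵃᵗ/P = Pᵢˢᵃᵗ/368.0.
  K_A = 1268.5/368.0 = 3.447011, K_B = 435.3/368.0 = 1.182880, K_C = 108.6/368.0 = 0.295109, K_D = 106.0/368.0 = 0.288043
Newton–Raphson from ψ = 0.68:
  ψ = 0.6800: g = -0.47300, g' = -1.2322 → ψ = 0.2961
  ψ = 0.2961: g = -0.08772, g' = -0.9586 → ψ = 0.2046
  ψ = 0.2046: g = 0.00406, g' = -1.0613 → ψ = 0.2084
  ψ = 0.2084: g = 0.00001, g' = -1.0552 → ψ = 0.2085
Converged at ψ = 0.2085.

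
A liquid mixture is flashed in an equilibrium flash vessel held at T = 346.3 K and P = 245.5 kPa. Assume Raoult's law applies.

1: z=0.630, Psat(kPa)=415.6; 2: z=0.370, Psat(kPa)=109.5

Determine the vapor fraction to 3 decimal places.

Raoult's law: Kᵢ = Pᵢˢᵃᵗ/P = Pᵢˢᵃᵗ/245.5.
  K_1 = 415.6/245.5 = 1.69287, K_2 = 109.5/245.5 = 0.44603
Let ψ = V/F and solve Σ zᵢ(Kᵢ−1)/(1+ψ(Kᵢ−1)) = 0.
g(0) = ΣzᵢKᵢ − 1 = 0.232 and g(1) = 1 − Σzᵢ/Kᵢ = -0.202, so a root lies in (0, 1).
Binary case is linear: z₁(K₁−1)(1+ψ(K₂−1)) + z₂(K₂−1)(1+ψ(K₁−1)) = 0
⇒ ψ = [z₁(K₁−1)+z₂(K₂−1)] / [−(K₁−1)(K₂−1)] = 0.2315/0.3838 = 0.603

ψ = 0.603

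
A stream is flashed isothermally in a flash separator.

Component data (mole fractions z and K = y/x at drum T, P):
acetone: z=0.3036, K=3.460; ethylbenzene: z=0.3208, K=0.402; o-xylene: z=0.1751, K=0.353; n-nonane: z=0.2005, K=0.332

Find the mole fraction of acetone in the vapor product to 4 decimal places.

Iterate (Newton) starting at V/F = 0.5:
  V/F = 0.5000: g = -0.30732, g' = -0.9648 → V/F = 0.1815
  V/F = 0.1815: g = 0.02040, g' = -1.2325 → V/F = 0.1980
  V/F = 0.1980: g = 0.00033, g' = -1.1936 → V/F = 0.1983
Converged at V/F = 0.1983.
Compositions from xᵢ = zᵢ/(1+V/F(Kᵢ−1)), yᵢ = Kᵢxᵢ:
  acetone: x = 0.2041, y = 0.7061
  ethylbenzene: x = 0.3640, y = 0.1463
  o-xylene: x = 0.2009, y = 0.0709
  n-nonane: x = 0.2311, y = 0.0767

y_acetone = 0.7061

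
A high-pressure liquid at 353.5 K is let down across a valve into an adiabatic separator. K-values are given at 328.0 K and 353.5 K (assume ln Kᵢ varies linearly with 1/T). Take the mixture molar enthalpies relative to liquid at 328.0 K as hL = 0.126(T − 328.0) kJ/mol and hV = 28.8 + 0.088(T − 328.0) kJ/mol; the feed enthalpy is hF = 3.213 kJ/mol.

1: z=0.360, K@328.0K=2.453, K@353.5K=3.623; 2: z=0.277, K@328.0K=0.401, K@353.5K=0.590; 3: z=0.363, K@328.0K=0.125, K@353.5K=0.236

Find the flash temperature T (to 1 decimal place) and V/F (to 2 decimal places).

T = 332.1 K, V/F = 0.09

Adiabatic flash: solve Rachford–Rice at each trial T, then check hF = ψ·hV(T) + (1−ψ)·hL(T).
  T = 328.0 K: K = (2.453, 0.401, 0.125), RR gives ψ = 0.036, H_out = 1.025 kJ/mol
  T = 353.5 K: K = (3.623, 0.590, 0.236), RR gives ψ = 0.333, H_out = 12.494 kJ/mol
  T = 340.8 K: K = (3.005, 0.490, 0.174), RR gives ψ = 0.199, H_out = 7.249 kJ/mol
  T = 334.4 K: K = (2.720, 0.444, 0.148), RR gives ψ = 0.123, H_out = 4.330 kJ/mol
  T = 331.2 K: K = (2.585, 0.422, 0.136), RR gives ψ = 0.081, H_out = 2.738 kJ/mol
  T = 332.8 K: K = (2.652, 0.433, 0.142), RR gives ψ = 0.103, H_out = 3.548 kJ/mol
Linear interpolation between T = 331.2 (H_out = 2.738) and T = 332.8 (H_out = 3.548) on hF = 3.213 gives T ≈ 332.1 K, at which ψ = 0.09.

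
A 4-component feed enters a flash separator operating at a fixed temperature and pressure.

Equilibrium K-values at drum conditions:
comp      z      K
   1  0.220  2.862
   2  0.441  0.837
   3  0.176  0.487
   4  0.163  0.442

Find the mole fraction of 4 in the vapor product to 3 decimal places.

y_4 = 0.083

Newton iteration, β⁰ = 0.5:
  β = 0.500: g = -0.1137, g' = -0.400 → β = 0.216
  β = 0.216: g = 0.0129, g' = -0.525 → β = 0.240
  β = 0.240: g = 0.0003, g' = -0.505 → β = 0.241
Converged at β = 0.241.
Compositions from xᵢ = zᵢ/(1+β(Kᵢ−1)), yᵢ = Kᵢxᵢ:
  1: x = 0.152, y = 0.435
  2: x = 0.459, y = 0.384
  3: x = 0.201, y = 0.098
  4: x = 0.188, y = 0.083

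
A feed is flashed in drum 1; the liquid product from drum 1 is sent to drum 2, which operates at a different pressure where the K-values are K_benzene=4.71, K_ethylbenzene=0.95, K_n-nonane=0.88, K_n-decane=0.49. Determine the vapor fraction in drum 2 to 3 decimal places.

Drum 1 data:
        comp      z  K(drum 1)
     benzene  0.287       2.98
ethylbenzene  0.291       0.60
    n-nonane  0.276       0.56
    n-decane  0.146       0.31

V/F (drum 2) = 0.715

Drum 1:
Iterate (Newton) starting at ψ₁ = 0.5:
  ψ₁ = 0.500: g = -0.1694, g' = -0.607 → ψ₁ = 0.221
  ψ₁ = 0.221: g = 0.0144, g' = -0.763 → ψ₁ = 0.240
Converged at ψ₁ = 0.240.
Drum-1 compositions:
  benzene: x = 0.195, y = 0.580
  ethylbenzene: x = 0.322, y = 0.193
  n-nonane: x = 0.309, y = 0.173
  n-decane: x = 0.175, y = 0.054
Drum-2 feed = drum-1 liquid: z₂ = (0.1946, 0.3219, 0.3086, 0.1750).
Drum 2:
Rachford–Rice: g(ψ₂) = Σ zᵢ(Kᵢ−1)/(1+ψ₂(Kᵢ−1)) = 0.
g(0) = ΣzᵢKᵢ − 1 = 0.580 and g(1) = 1 − Σzᵢ/Kᵢ = -0.088, so a root lies in (0, 1).
Newton iteration, ψ₂⁰ = 0.64:
  ψ₂ = 0.640: g = 0.0247, g' = -0.342 → ψ₂ = 0.712
  ψ₂ = 0.712: g = 0.0008, g' = -0.320 → ψ₂ = 0.715
Converged at ψ₂ = 0.715.
  benzene: x = 0.053, y = 0.251
  ethylbenzene: x = 0.334, y = 0.317
  n-nonane: x = 0.338, y = 0.297
  n-decane: x = 0.275, y = 0.135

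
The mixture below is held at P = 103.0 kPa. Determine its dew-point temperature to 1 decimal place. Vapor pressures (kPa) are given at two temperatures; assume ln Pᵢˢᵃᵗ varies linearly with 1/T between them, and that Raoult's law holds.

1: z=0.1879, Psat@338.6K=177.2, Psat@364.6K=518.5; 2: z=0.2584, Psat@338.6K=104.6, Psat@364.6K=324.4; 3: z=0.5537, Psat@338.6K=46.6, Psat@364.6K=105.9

Dew-point temperature: Σzᵢ·P/Pᵢˢᵃᵗ(T) = 1. Interpolate ln Pᵢˢᵃᵗ = aᵢ + bᵢ/T.
  T = 338.6 K: ΣzᵢP/Pᵢˢᵃᵗ = 1.5875
  T = 364.6 K: ΣzᵢP/Pᵢˢᵃᵗ = 0.6579
  T = 351.6 K: ΣzᵢP/Pᵢˢᵃᵗ = 1.0037
  T = 358.1 K: ΣzᵢP/Pᵢˢᵃᵗ = 0.8092
  T = 354.9 K: ΣzᵢP/Pᵢˢᵃᵗ = 0.8987
  T = 353.2 K: ΣzᵢP/Pᵢˢᵃᵗ = 0.9511
Interpolating between 351.6 K and 353.2 K gives T ≈ 351.7 K.

T = 351.7 K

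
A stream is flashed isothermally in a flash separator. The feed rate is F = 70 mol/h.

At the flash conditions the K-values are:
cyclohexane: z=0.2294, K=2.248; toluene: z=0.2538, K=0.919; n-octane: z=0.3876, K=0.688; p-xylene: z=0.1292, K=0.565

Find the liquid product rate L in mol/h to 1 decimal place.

L = 51.8 mol/h

Newton iteration, V/F⁰ = 0.5:
  V/F = 0.5000: g = -0.06024, g' = -0.2302 → V/F = 0.2383
  V/F = 0.2383: g = 0.00637, g' = -0.2885 → V/F = 0.2603
  V/F = 0.2603: g = 0.00008, g' = -0.2811 → V/F = 0.2606
Converged at V/F = 0.2606.
Then V = V/F·F = 0.2606·70 = 18.2 mol/h and L = F − V = 51.8 mol/h.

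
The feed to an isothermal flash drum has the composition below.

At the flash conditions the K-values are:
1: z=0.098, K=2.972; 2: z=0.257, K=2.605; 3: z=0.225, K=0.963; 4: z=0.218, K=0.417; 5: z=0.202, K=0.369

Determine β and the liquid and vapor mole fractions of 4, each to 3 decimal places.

β = 0.423, x_4 = 0.289, y_4 = 0.121

Material balance + equilibrium reduce to Σ zᵢ(Kᵢ−1)/(1+β(Kᵢ−1)) = 0.
g(0) = ΣzᵢKᵢ − 1 = 0.343 and g(1) = 1 − Σzᵢ/Kᵢ = -0.435, so a root lies in (0, 1).
Newton iteration, β⁰ = 0.34:
  β = 0.340: g = 0.0533, g' = -0.660 → β = 0.421
  β = 0.421: g = 0.0014, g' = -0.629 → β = 0.423
Converged at β = 0.423.
Compositions from xᵢ = zᵢ/(1+β(Kᵢ−1)), yᵢ = Kᵢxᵢ:
  1: x = 0.053, y = 0.159
  2: x = 0.153, y = 0.399
  3: x = 0.229, y = 0.220
  4: x = 0.289, y = 0.121
  5: x = 0.276, y = 0.102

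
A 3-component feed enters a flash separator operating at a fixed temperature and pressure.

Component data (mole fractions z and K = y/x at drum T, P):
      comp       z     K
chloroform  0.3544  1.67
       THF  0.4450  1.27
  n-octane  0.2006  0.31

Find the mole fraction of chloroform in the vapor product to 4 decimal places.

Rachford–Rice: g(V/F) = Σ zᵢ(Kᵢ−1)/(1+V/F(Kᵢ−1)) = 0.
Feasibility: ΣzᵢKᵢ = 1.2192, Σzᵢ/Kᵢ = 1.2097 — both > 1, two phases present.
Iterate (Newton) starting at V/F = 0.33:
  V/F = 0.3300: g = 0.12555, g' = -0.2942 → V/F = 0.7568
  V/F = 0.7568: g = -0.03236, g' = -0.5107 → V/F = 0.6934
  V/F = 0.6934: g = -0.00207, g' = -0.4483 → V/F = 0.6888
Converged at V/F = 0.6888.
Compositions from xᵢ = zᵢ/(1+V/F(Kᵢ−1)), yᵢ = Kᵢxᵢ:
  chloroform: x = 0.2425, y = 0.4050
  THF: x = 0.3752, y = 0.4765
  n-octane: x = 0.3823, y = 0.1185

y_chloroform = 0.4050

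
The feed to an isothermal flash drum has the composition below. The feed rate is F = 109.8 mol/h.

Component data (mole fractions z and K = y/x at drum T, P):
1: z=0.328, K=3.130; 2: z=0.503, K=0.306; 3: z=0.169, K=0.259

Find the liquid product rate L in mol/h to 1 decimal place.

Rachford–Rice: g(β) = Σ zᵢ(Kᵢ−1)/(1+β(Kᵢ−1)) = 0.
Feasibility: ΣzᵢKᵢ = 1.224, Σzᵢ/Kᵢ = 2.401 — both > 1, two phases present.
Newton iteration, β⁰ = 0.41:
  β = 0.410: g = -0.2948, g' = -1.089 → β = 0.139
  β = 0.139: g = 0.0128, g' = -1.298 → β = 0.149
Converged at β = 0.149.
Then V = β·F = 0.1492·109.8 = 16.4 mol/h and L = F − V = 93.4 mol/h.

L = 93.4 mol/h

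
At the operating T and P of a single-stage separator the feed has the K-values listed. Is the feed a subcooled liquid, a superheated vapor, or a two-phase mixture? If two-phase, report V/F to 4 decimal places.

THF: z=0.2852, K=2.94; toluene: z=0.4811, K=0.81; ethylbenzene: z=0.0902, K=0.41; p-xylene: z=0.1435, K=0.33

ΣzᵢKᵢ = 1.3125; Σzᵢ/Kᵢ = 1.3458.
Both exceed 1, so a two-phase solution exists.
Rachford–Rice: g(ψ) = Σ zᵢ(Kᵢ−1)/(1+ψ(Kᵢ−1)) = 0.
Newton iteration, ψ⁰ = 0.5:
  ψ = 0.5000: g = -0.04021, g' = -0.5066 → ψ = 0.4206
  ψ = 0.4206: g = 0.00067, g' = -0.5264 → ψ = 0.4219
Converged at ψ = 0.4219.

two-phase, V/F = 0.4219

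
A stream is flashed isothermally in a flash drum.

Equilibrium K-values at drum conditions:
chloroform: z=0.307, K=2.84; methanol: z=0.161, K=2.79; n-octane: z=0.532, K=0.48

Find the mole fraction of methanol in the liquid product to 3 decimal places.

x_methanol = 0.077

Material balance + equilibrium reduce to Σ zᵢ(Kᵢ−1)/(1+ψ(Kᵢ−1)) = 0.
Feasibility: ΣzᵢKᵢ = 1.576, Σzᵢ/Kᵢ = 1.274 — both > 1, two phases present.
Newton iteration, ψ⁰ = 0.43:
  ψ = 0.430: g = 0.1219, g' = -0.727 → ψ = 0.598
  ψ = 0.598: g = 0.0069, g' = -0.659 → ψ = 0.608
Converged at ψ = 0.608.
Compositions from xᵢ = zᵢ/(1+ψ(Kᵢ−1)), yᵢ = Kᵢxᵢ:
  chloroform: x = 0.145, y = 0.411
  methanol: x = 0.077, y = 0.215
  n-octane: x = 0.778, y = 0.373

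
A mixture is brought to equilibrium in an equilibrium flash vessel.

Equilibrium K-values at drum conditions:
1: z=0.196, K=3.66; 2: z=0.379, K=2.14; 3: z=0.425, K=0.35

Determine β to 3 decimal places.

Let β = V/F and solve Σ zᵢ(Kᵢ−1)/(1+β(Kᵢ−1)) = 0.
Feasibility: ΣzᵢKᵢ = 1.677, Σzᵢ/Kᵢ = 1.445 — both > 1, two phases present.
Newton–Raphson from β = 0.5:
  β = 0.500: g = 0.0897, g' = -0.849 → β = 0.606
  β = 0.606: g = -0.0003, g' = -0.864 → β = 0.605
Converged at β = 0.605.

β = 0.605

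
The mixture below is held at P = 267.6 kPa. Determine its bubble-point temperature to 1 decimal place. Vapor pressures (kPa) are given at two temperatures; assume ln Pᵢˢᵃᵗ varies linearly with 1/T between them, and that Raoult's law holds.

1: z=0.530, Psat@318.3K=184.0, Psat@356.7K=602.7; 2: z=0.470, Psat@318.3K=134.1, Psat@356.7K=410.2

Bubble-point temperature: ΣzᵢPᵢˢᵃᵗ(T) = P. Interpolate ln Pᵢˢᵃᵗ = aᵢ + bᵢ/T.
  T = 318.3 K: ΣzᵢPᵢˢᵃᵗ = 160.55 kPa
  T = 356.7 K: ΣzᵢPᵢˢᵃᵗ = 512.22 kPa
  T = 337.5 K: ΣzᵢPᵢˢᵃᵗ = 296.35 kPa
  T = 327.9 K: ΣzᵢPᵢˢᵃᵗ = 220.08 kPa
  T = 332.7 K: ΣzᵢPᵢˢᵃᵗ = 255.93 kPa
  T = 335.1 K: ΣzᵢPᵢˢᵃᵗ = 275.54 kPa
Interpolating between 332.7 K and 335.1 K gives T ≈ 334.1 K.

T = 334.1 K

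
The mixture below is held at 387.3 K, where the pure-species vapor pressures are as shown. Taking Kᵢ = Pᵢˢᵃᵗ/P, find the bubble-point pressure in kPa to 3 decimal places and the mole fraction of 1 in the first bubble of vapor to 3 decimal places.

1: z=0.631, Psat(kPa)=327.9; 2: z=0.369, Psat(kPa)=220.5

Pbub = 288.269 kPa, y_1 = 0.718

At the bubble point ψ → 0, so ΣzᵢKᵢ = 1 with Kᵢ = Pᵢˢᵃᵗ/P ⇒ P = ΣzᵢPᵢˢᵃᵗ.
P = 0.631·327.9 + 0.369·220.5 = 288.269 kPa
yᵢ = zᵢPᵢˢᵃᵗ/P ⇒ y_1 = 0.631·327.9/288.269 = 0.718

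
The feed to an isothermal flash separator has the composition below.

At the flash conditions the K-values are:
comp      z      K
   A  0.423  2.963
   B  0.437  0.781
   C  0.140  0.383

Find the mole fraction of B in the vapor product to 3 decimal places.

Let β = V/F and solve Σ zᵢ(Kᵢ−1)/(1+β(Kᵢ−1)) = 0.
Check two-phase: ΣzᵢKᵢ = 1.648 > 1 and Σzᵢ/Kᵢ = 1.068 > 1, so g(0) = 0.648 > 0 and g(1) = -0.068 < 0.
Iterate (Newton) starting at β = 0.39:
  β = 0.390: g = 0.2519, g' = -0.640 → β = 0.783
  β = 0.783: g = 0.0445, g' = -0.483 → β = 0.875
  β = 0.875: g = -0.0008, g' = -0.505 → β = 0.874
Converged at β = 0.874.
Compositions from xᵢ = zᵢ/(1+β(Kᵢ−1)), yᵢ = Kᵢxᵢ:
  A: x = 0.156, y = 0.462
  B: x = 0.540, y = 0.422
  C: x = 0.304, y = 0.116

y_B = 0.422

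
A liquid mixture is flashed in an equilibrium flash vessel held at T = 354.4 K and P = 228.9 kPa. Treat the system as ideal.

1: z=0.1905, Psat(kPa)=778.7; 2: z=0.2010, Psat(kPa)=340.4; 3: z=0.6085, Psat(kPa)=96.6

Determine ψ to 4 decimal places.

Raoult's law: Kᵢ = Pᵢˢᵃᵗ/P = Pᵢˢᵃᵗ/228.9.
  K_1 = 778.7/228.9 = 3.401922, K_2 = 340.4/228.9 = 1.487112, K_3 = 96.6/228.9 = 0.422018
Material balance + equilibrium reduce to Σ zᵢ(Kᵢ−1)/(1+ψ(Kᵢ−1)) = 0.
Check two-phase: ΣzᵢKᵢ = 1.2038 > 1 and Σzᵢ/Kᵢ = 1.6330 > 1, so g(0) = 0.2038 > 0 and g(1) = -0.6330 < 0.
Newton–Raphson from ψ = 0.5:
  ψ = 0.5000: g = -0.20802, g' = -0.6598 → ψ = 0.1847
  ψ = 0.1847: g = 0.01303, g' = -0.8222 → ψ = 0.2006
  ψ = 0.2006: g = 0.00018, g' = -0.8002 → ψ = 0.2008
Converged at ψ = 0.2008.

ψ = 0.2008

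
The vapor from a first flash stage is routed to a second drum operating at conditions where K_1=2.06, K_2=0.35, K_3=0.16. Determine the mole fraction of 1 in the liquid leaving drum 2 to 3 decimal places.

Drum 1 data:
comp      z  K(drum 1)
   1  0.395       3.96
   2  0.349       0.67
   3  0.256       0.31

x_1 (drum 2) = 0.403

Drum 1:
Material balance + equilibrium reduce to Σ zᵢ(Kᵢ−1)/(1+ψ₁(Kᵢ−1)) = 0.
Check two-phase: ΣzᵢKᵢ = 1.877 > 1 and Σzᵢ/Kᵢ = 1.446 > 1, so g(0) = 0.877 > 0 and g(1) = -0.446 < 0.
Newton iteration, ψ₁⁰ = 0.3:
  ψ₁ = 0.300: g = 0.2687, g' = -1.212 → ψ₁ = 0.522
  ψ₁ = 0.522: g = 0.0444, g' = -0.888 → ψ₁ = 0.572
Converged at ψ₁ = 0.572.
Drum-1 compositions:
  1: x = 0.147, y = 0.581
  2: x = 0.430, y = 0.288
  3: x = 0.423, y = 0.131
Drum-2 feed = drum-1 vapor: z₂ = (0.5805, 0.2883, 0.1312).
Drum 2:
Iterate (Newton) starting at ψ₂ = 0.5:
  ψ₂ = 0.500: g = -0.0654, g' = -0.821 → ψ₂ = 0.420
  ψ₂ = 0.420: g = -0.0025, g' = -0.764 → ψ₂ = 0.417
Converged at ψ₂ = 0.417.
  1: x = 0.403, y = 0.829
  2: x = 0.396, y = 0.138
  3: x = 0.202, y = 0.032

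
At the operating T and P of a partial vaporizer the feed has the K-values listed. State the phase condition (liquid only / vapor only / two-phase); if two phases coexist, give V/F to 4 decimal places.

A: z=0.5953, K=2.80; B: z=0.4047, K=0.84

ΣzᵢKᵢ = 2.0068; Σzᵢ/Kᵢ = 0.6944.
Since Σzᵢ/Kᵢ < 1 the mixture is above its dew point — single vapor phase.

vapor only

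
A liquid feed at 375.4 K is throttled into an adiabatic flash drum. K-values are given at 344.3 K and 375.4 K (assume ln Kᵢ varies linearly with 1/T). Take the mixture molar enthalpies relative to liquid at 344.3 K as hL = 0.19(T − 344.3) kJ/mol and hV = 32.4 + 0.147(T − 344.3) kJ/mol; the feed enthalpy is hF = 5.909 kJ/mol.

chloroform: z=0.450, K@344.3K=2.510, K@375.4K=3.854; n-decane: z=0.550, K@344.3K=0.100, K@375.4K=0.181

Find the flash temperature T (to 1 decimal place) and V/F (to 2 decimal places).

T = 347.3 K, V/F = 0.17

Adiabatic flash: solve Rachford–Rice at each trial T, then check hF = ψ·hV(T) + (1−ψ)·hL(T).
  T = 344.3 K: K = (2.510, 0.100), RR gives ψ = 0.136, H_out = 4.399 kJ/mol
  T = 375.4 K: K = (3.854, 0.181), RR gives ψ = 0.357, H_out = 16.990 kJ/mol
  T = 359.9 K: K = (3.141, 0.136), RR gives ψ = 0.264, H_out = 11.348 kJ/mol
  T = 352.1 K: K = (2.815, 0.117), RR gives ψ = 0.207, H_out = 8.110 kJ/mol
  T = 348.2 K: K = (2.660, 0.108), RR gives ψ = 0.173, H_out = 6.328 kJ/mol
  T = 346.2 K: K = (2.582, 0.104), RR gives ψ = 0.155, H_out = 5.359 kJ/mol
Linear interpolation between T = 346.2 (H_out = 5.359) and T = 348.2 (H_out = 6.328) on hF = 5.909 gives T ≈ 347.3 K, at which ψ = 0.17.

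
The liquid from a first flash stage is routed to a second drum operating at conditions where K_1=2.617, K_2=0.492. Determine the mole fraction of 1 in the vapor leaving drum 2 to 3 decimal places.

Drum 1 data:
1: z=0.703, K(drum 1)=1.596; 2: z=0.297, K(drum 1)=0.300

Drum 1:
Binary case is linear: z₁(K₁−1)(1+ψ₁(K₂−1)) + z₂(K₂−1)(1+ψ₁(K₁−1)) = 0
⇒ ψ₁ = [z₁(K₁−1)+z₂(K₂−1)] / [−(K₁−1)(K₂−1)] = 0.2111/0.4172 = 0.506
Drum-1 compositions:
  1: x = 0.540, y = 0.862
  2: x = 0.460, y = 0.138
Drum-2 feed = drum-1 liquid: z₂ = (0.5401, 0.4599).
Drum 2:
Material balance + equilibrium reduce to Σ zᵢ(Kᵢ−1)/(1+ψ₂(Kᵢ−1)) = 0.
Feasibility: ΣzᵢKᵢ = 1.640, Σzᵢ/Kᵢ = 1.141 — both > 1, two phases present.
Newton–Raphson from ψ₂ = 0.52:
  ψ₂ = 0.520: g = 0.1570, g' = -0.636 → ψ₂ = 0.767
  ψ₂ = 0.767: g = 0.0072, g' = -0.600 → ψ₂ = 0.779
Converged at ψ₂ = 0.779.
  1: x = 0.239, y = 0.626
  2: x = 0.761, y = 0.374

y_1 (drum 2) = 0.626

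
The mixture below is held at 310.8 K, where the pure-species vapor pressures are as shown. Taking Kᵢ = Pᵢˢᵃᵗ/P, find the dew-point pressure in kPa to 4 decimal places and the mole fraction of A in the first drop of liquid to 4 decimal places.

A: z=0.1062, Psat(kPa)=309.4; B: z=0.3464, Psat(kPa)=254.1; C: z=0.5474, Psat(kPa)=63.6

At the dew point ψ → 1, so Σzᵢ/Kᵢ = 1 with Kᵢ = Pᵢˢᵃᵗ/P ⇒ 1/P = Σzᵢ/Pᵢˢᵃᵗ.
1/P = 0.1062/309.4 + 0.3464/254.1 + 0.5474/63.6 = 0.0103134 ⇒ P = 96.9612 kPa
xᵢ = zᵢP/Pᵢˢᵃᵗ ⇒ x_A = 0.1062·96.9612/309.4 = 0.0333

Pdew = 96.9612 kPa, x_A = 0.0333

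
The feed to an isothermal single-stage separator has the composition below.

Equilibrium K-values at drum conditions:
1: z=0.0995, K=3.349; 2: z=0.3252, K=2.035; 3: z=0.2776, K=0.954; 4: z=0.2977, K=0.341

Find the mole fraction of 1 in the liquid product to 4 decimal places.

Let β = V/F and solve Σ zᵢ(Kᵢ−1)/(1+β(Kᵢ−1)) = 0.
g(0) = ΣzᵢKᵢ − 1 = 0.3614 and g(1) = 1 − Σzᵢ/Kᵢ = -0.3535, so a root lies in (0, 1).
Newton iteration, β⁰ = 0.65:
  β = 0.6500: g = -0.06264, g' = -0.6067 → β = 0.5468
  β = 0.5468: g = -0.00253, g' = -0.5639 → β = 0.5423
Converged at β = 0.5423.
Compositions from xᵢ = zᵢ/(1+β(Kᵢ−1)), yᵢ = Kᵢxᵢ:
  1: x = 0.0438, y = 0.1465
  2: x = 0.2083, y = 0.4239
  3: x = 0.2847, y = 0.2716
  4: x = 0.4632, y = 0.1580

x_1 = 0.0438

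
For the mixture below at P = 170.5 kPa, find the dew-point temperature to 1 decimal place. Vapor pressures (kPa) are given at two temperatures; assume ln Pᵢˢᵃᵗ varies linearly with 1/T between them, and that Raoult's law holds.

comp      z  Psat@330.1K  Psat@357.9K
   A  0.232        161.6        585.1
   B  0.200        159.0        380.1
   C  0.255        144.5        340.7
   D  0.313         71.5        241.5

Dew-point temperature: Σzᵢ·P/Pᵢˢᵃᵗ(T) = 1. Interpolate ln Pᵢˢᵃᵗ = aᵢ + bᵢ/T.
  T = 330.1 K: ΣzᵢP/Pᵢˢᵃᵗ = 1.5065
  T = 357.9 K: ΣzᵢP/Pᵢˢᵃᵗ = 0.5059
  T = 344.0 K: ΣzᵢP/Pᵢˢᵃᵗ = 0.8505
  T = 337.1 K: ΣzᵢP/Pᵢˢᵃᵗ = 1.1217
  T = 340.6 K: ΣzᵢP/Pᵢˢᵃᵗ = 0.9731
  T = 338.9 K: ΣzᵢP/Pᵢˢᵃᵗ = 1.0422
Interpolating between 338.9 K and 340.6 K gives T ≈ 339.9 K.

T = 339.9 K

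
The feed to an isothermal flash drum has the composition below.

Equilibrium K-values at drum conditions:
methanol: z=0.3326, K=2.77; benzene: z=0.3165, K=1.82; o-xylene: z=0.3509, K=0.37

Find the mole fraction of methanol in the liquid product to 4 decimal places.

x_methanol = 0.1437

Rachford–Rice: g(β) = Σ zᵢ(Kᵢ−1)/(1+β(Kᵢ−1)) = 0.
g(0) = ΣzᵢKᵢ − 1 = 0.6272 and g(1) = 1 − Σzᵢ/Kᵢ = -0.2424, so a root lies in (0, 1).
Iterate (Newton) starting at β = 0.5:
  β = 0.5000: g = 0.17365, g' = -0.6971 → β = 0.7491
  β = 0.7491: g = -0.00475, g' = -0.7737 → β = 0.7430
  β = 0.7430: g = -0.00002, g' = -0.7688 → β = 0.7429
Converged at β = 0.7429.
Compositions from xᵢ = zᵢ/(1+β(Kᵢ−1)), yᵢ = Kᵢxᵢ:
  methanol: x = 0.1437, y = 0.3980
  benzene: x = 0.1967, y = 0.3580
  o-xylene: x = 0.6596, y = 0.2441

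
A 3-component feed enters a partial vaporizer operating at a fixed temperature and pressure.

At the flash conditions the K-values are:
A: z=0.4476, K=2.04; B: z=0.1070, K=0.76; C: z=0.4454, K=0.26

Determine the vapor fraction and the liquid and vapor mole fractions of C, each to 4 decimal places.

ψ = 0.1578, x_C = 0.5043, y_C = 0.1311

Material balance + equilibrium reduce to Σ zᵢ(Kᵢ−1)/(1+ψ(Kᵢ−1)) = 0.
g(0) = ΣzᵢKᵢ − 1 = 0.1102 and g(1) = 1 − Σzᵢ/Kᵢ = -1.0733, so a root lies in (0, 1).
Iterate (Newton) starting at ψ = 0.5:
  ψ = 0.5000: g = -0.24610, g' = -0.8320 → ψ = 0.2042
  ψ = 0.2042: g = -0.03132, g' = -0.6746 → ψ = 0.1578
Converged at ψ = 0.1578.
Compositions from xᵢ = zᵢ/(1+ψ(Kᵢ−1)), yᵢ = Kᵢxᵢ:
  A: x = 0.3845, y = 0.7844
  B: x = 0.1112, y = 0.0845
  C: x = 0.5043, y = 0.1311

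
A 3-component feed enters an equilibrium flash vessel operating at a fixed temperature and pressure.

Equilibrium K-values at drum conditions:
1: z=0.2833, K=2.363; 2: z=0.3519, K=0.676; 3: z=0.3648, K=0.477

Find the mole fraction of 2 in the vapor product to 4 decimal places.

y_2 = 0.2490

Material balance + equilibrium reduce to Σ zᵢ(Kᵢ−1)/(1+V/F(Kᵢ−1)) = 0.
Check two-phase: ΣzᵢKᵢ = 1.0813 > 1 and Σzᵢ/Kᵢ = 1.4052 > 1, so g(0) = 0.0813 > 0 and g(1) = -0.4052 < 0.
Newton iteration, V/F⁰ = 0.6:
  V/F = 0.6000: g = -0.20715, g' = -0.4281 → V/F = 0.1161
  V/F = 0.1161: g = 0.01177, g' = -0.5453 → V/F = 0.1377
  V/F = 0.1377: g = 0.00017, g' = -0.5294 → V/F = 0.1380
Converged at V/F = 0.1380.
Compositions from xᵢ = zᵢ/(1+V/F(Kᵢ−1)), yᵢ = Kᵢxᵢ:
  1: x = 0.2384, y = 0.5634
  2: x = 0.3684, y = 0.2490
  3: x = 0.3932, y = 0.1875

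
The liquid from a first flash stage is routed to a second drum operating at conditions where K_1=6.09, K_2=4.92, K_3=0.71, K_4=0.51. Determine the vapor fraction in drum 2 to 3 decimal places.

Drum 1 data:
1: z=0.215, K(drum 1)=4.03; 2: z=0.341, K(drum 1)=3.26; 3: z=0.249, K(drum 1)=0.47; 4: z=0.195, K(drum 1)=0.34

V/F (drum 2) = 0.299

Drum 1:
Rachford–Rice: g(ψ₁) = Σ zᵢ(Kᵢ−1)/(1+ψ₁(Kᵢ−1)) = 0.
g(0) = ΣzᵢKᵢ − 1 = 1.161 and g(1) = 1 − Σzᵢ/Kᵢ = -0.261, so a root lies in (0, 1).
Iterate (Newton) starting at ψ₁ = 0.5:
  ψ₁ = 0.500: g = 0.2492, g' = -1.015 → ψ₁ = 0.746
  ψ₁ = 0.746: g = 0.0153, g' = -0.948 → ψ₁ = 0.762
Converged at ψ₁ = 0.762.
Drum-1 compositions:
  1: x = 0.065, y = 0.262
  2: x = 0.125, y = 0.408
  3: x = 0.418, y = 0.196
  4: x = 0.392, y = 0.133
Drum-2 feed = drum-1 liquid: z₂ = (0.0650, 0.1253, 0.4176, 0.3921).
Drum 2:
Material balance + equilibrium reduce to Σ zᵢ(Kᵢ−1)/(1+ψ₂(Kᵢ−1)) = 0.
Check two-phase: ΣzᵢKᵢ = 1.509 > 1 and Σzᵢ/Kᵢ = 1.393 > 1, so g(0) = 0.509 > 0 and g(1) = -0.393 < 0.
Newton–Raphson from ψ₂ = 0.5:
  ψ₂ = 0.500: g = -0.1369, g' = -0.567 → ψ₂ = 0.259
  ψ₂ = 0.259: g = 0.0358, g' = -0.953 → ψ₂ = 0.296
  ψ₂ = 0.296: g = 0.0020, g' = -0.851 → ψ₂ = 0.299
Converged at ψ₂ = 0.299.
  1: x = 0.026, y = 0.157
  2: x = 0.058, y = 0.284
  3: x = 0.457, y = 0.325
  4: x = 0.459, y = 0.234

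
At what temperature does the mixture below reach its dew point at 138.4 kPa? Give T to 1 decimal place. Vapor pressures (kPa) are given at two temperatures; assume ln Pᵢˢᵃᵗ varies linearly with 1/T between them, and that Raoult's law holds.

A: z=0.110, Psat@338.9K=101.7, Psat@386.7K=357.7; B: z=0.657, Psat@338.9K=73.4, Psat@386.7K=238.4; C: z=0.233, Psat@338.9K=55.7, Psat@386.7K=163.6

T = 365.4 K

Dew-point temperature: Σzᵢ·P/Pᵢˢᵃᵗ(T) = 1. Interpolate ln Pᵢˢᵃᵗ = aᵢ + bᵢ/T.
  T = 338.9 K: ΣzᵢP/Pᵢˢᵃᵗ = 1.9675
  T = 386.7 K: ΣzᵢP/Pᵢˢᵃᵗ = 0.6211
  T = 362.8 K: ΣzᵢP/Pᵢˢᵃᵗ = 1.0638
  T = 374.8 K: ΣzᵢP/Pᵢˢᵃᵗ = 0.8049
  T = 368.8 K: ΣzᵢP/Pᵢˢᵃᵗ = 0.9233
  T = 365.8 K: ΣzᵢP/Pᵢˢᵃᵗ = 0.9905
  T = 364.3 K: ΣzᵢP/Pᵢˢᵃᵗ = 1.0263
Interpolating between 364.3 K and 365.8 K gives T ≈ 365.4 K.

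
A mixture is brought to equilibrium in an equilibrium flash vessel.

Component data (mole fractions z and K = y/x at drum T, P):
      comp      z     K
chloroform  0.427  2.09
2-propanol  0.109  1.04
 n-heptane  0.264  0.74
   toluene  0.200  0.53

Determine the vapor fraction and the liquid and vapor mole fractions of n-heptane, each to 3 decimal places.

Newton iteration, ψ⁰ = 0.5:
  ψ = 0.500: g = 0.1038, g' = -0.312 → ψ = 0.833
  ψ = 0.833: g = 0.0061, g' = -0.288 → ψ = 0.854
Converged at ψ = 0.854.
Compositions from xᵢ = zᵢ/(1+ψ(Kᵢ−1)), yᵢ = Kᵢxᵢ:
  chloroform: x = 0.221, y = 0.462
  2-propanol: x = 0.105, y = 0.110
  n-heptane: x = 0.339, y = 0.251
  toluene: x = 0.334, y = 0.177

ψ = 0.854, x_n-heptane = 0.339, y_n-heptane = 0.251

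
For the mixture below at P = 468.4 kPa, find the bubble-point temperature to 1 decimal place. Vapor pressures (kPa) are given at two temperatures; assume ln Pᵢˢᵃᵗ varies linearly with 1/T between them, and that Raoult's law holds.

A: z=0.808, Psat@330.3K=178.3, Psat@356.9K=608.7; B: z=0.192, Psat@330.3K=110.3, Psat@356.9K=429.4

Bubble-point temperature: ΣzᵢPᵢˢᵃᵗ(T) = P. Interpolate ln Pᵢˢᵃᵗ = aᵢ + bᵢ/T.
  T = 330.3 K: ΣzᵢPᵢˢᵃᵗ = 165.24 kPa
  T = 356.9 K: ΣzᵢPᵢˢᵃᵗ = 574.27 kPa
  T = 343.6 K: ΣzᵢPᵢˢᵃᵗ = 315.49 kPa
  T = 350.2 K: ΣzᵢPᵢˢᵃᵗ = 427.09 kPa
  T = 353.5 K: ΣzᵢPᵢˢᵃᵗ = 494.84 kPa
  T = 351.9 K: ΣzᵢPᵢˢᵃᵗ = 460.90 kPa
Interpolating between 351.9 K and 353.5 K gives T ≈ 352.3 K.

T = 352.3 K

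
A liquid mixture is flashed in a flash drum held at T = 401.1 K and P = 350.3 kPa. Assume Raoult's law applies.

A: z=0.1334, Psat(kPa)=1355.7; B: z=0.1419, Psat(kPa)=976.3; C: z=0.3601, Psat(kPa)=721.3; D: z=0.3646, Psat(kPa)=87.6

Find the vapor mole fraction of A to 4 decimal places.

Raoult's law: Kᵢ = Pᵢˢᵃᵗ/P = Pᵢˢᵃᵗ/350.3.
  K_A = 1355.7/350.3 = 3.870111, K_B = 976.3/350.3 = 2.787040, K_C = 721.3/350.3 = 2.059092, K_D = 87.6/350.3 = 0.250071
Newton–Raphson from β = 0.5:
  β = 0.5000: g = 0.10304, g' = -1.0092 → β = 0.6021
  β = 0.6021: g = -0.00315, g' = -1.0850 → β = 0.5992
Converged at β = 0.5992.
Compositions from xᵢ = zᵢ/(1+β(Kᵢ−1)), yᵢ = Kᵢxᵢ:
  A: x = 0.0490, y = 0.1898
  B: x = 0.0685, y = 0.1910
  C: x = 0.2203, y = 0.4536
  D: x = 0.6621, y = 0.1656

y_A = 0.1898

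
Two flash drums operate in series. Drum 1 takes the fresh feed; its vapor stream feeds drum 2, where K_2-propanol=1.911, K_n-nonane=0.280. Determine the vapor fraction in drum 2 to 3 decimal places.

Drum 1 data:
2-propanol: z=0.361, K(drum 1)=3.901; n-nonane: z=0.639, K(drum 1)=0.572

V/F (drum 2) = 0.149

Drum 1:
Let ψ₁ = V/F and solve Σ zᵢ(Kᵢ−1)/(1+ψ₁(Kᵢ−1)) = 0.
g(0) = ΣzᵢKᵢ − 1 = 0.774 and g(1) = 1 − Σzᵢ/Kᵢ = -0.210, so a root lies in (0, 1).
Newton–Raphson from ψ₁ = 0.62:
  ψ₁ = 0.620: g = 0.0019, g' = -0.605 → ψ₁ = 0.623
Converged at ψ₁ = 0.623.
Drum-1 compositions:
  2-propanol: x = 0.129, y = 0.502
  n-nonane: x = 0.871, y = 0.498
Drum-2 feed = drum-1 vapor: z₂ = (0.5015, 0.4985).
Drum 2:
Material balance + equilibrium reduce to Σ zᵢ(Kᵢ−1)/(1+ψ₂(Kᵢ−1)) = 0.
g(0) = ΣzᵢKᵢ − 1 = 0.098 and g(1) = 1 − Σzᵢ/Kᵢ = -1.043, so a root lies in (0, 1).
Binary case is linear: z₁(K₁−1)(1+ψ₂(K₂−1)) + z₂(K₂−1)(1+ψ₂(K₁−1)) = 0
⇒ ψ₂ = [z₁(K₁−1)+z₂(K₂−1)] / [−(K₁−1)(K₂−1)] = 0.0980/0.6559 = 0.149
  2-propanol: x = 0.441, y = 0.844
  n-nonane: x = 0.559, y = 0.156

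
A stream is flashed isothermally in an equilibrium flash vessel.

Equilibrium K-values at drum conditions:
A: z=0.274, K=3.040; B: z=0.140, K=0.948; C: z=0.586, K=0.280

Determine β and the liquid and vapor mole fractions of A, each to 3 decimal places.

β = 0.102, x_A = 0.227, y_A = 0.689

Let β = V/F and solve Σ zᵢ(Kᵢ−1)/(1+β(Kᵢ−1)) = 0.
Check two-phase: ΣzᵢKᵢ = 1.130 > 1 and Σzᵢ/Kᵢ = 2.331 > 1, so g(0) = 0.130 > 0 and g(1) = -1.331 < 0.
Newton iteration, β⁰ = 0.5:
  β = 0.500: g = -0.3900, g' = -1.022 → β = 0.118
  β = 0.118: g = -0.0181, g' = -1.104 → β = 0.102
Converged at β = 0.102.
Compositions from xᵢ = zᵢ/(1+β(Kᵢ−1)), yᵢ = Kᵢxᵢ:
  A: x = 0.227, y = 0.689
  B: x = 0.141, y = 0.133
  C: x = 0.632, y = 0.177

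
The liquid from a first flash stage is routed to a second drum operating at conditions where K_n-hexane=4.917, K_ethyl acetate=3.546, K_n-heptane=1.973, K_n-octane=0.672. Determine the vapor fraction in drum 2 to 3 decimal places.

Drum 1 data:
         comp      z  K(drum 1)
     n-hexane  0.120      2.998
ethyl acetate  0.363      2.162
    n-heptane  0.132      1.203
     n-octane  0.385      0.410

V/F (drum 2) = 0.826

Drum 1:
Rachford–Rice: g(ψ₁) = Σ zᵢ(Kᵢ−1)/(1+ψ₁(Kᵢ−1)) = 0.
g(0) = ΣzᵢKᵢ − 1 = 0.461 and g(1) = 1 − Σzᵢ/Kᵢ = -0.257, so a root lies in (0, 1).
Newton–Raphson from ψ₁ = 0.6:
  ψ₁ = 0.600: g = 0.0298, g' = -0.595 → ψ₁ = 0.650
Converged at ψ₁ = 0.650.
Drum-1 compositions:
  n-hexane: x = 0.052, y = 0.157
  ethyl acetate: x = 0.207, y = 0.447
  n-heptane: x = 0.117, y = 0.140
  n-octane: x = 0.624, y = 0.256
Drum-2 feed = drum-1 liquid: z₂ = (0.0522, 0.2068, 0.1166, 0.6243).
Drum 2:
Rachford–Rice: g(ψ₂) = Σ zᵢ(Kᵢ−1)/(1+ψ₂(Kᵢ−1)) = 0.
Check two-phase: ΣzᵢKᵢ = 1.640 > 1 and Σzᵢ/Kᵢ = 1.057 > 1, so g(0) = 0.640 > 0 and g(1) = -0.057 < 0.
Newton–Raphson from ψ₂ = 0.5:
  ψ₂ = 0.500: g = 0.1322, g' = -0.497 → ψ₂ = 0.766
  ψ₂ = 0.766: g = 0.0212, g' = -0.360 → ψ₂ = 0.825
  ψ₂ = 0.825: g = 0.0005, g' = -0.345 → ψ₂ = 0.826
Converged at ψ₂ = 0.826.
  n-hexane: x = 0.012, y = 0.061
  ethyl acetate: x = 0.067, y = 0.236
  n-heptane: x = 0.065, y = 0.128
  n-octane: x = 0.856, y = 0.575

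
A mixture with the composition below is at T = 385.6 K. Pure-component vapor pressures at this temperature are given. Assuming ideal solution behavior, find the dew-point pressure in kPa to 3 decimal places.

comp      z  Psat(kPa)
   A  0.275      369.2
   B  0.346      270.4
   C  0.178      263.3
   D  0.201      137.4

At the dew point ψ → 1, so Σzᵢ/Kᵢ = 1 with Kᵢ = Pᵢˢᵃᵗ/P ⇒ 1/P = Σzᵢ/Pᵢˢᵃᵗ.
1/P = 0.275/369.2 + 0.346/270.4 + 0.178/263.3 + 0.201/137.4 = 0.004163 ⇒ P = 240.191 kPa

Pdew = 240.191 kPa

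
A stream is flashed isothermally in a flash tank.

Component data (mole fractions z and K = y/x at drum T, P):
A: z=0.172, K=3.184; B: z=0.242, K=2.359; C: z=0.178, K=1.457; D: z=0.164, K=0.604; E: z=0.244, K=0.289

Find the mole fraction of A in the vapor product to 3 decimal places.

Iterate (Newton) starting at β = 0.32:
  β = 0.320: g = 0.2223, g' = -0.770 → β = 0.609
  β = 0.609: g = 0.0135, g' = -0.736 → β = 0.627
Converged at β = 0.627.
Compositions from xᵢ = zᵢ/(1+β(Kᵢ−1)), yᵢ = Kᵢxᵢ:
  A: x = 0.073, y = 0.231
  B: x = 0.131, y = 0.308
  C: x = 0.138, y = 0.202
  D: x = 0.218, y = 0.132
  E: x = 0.440, y = 0.127

y_A = 0.231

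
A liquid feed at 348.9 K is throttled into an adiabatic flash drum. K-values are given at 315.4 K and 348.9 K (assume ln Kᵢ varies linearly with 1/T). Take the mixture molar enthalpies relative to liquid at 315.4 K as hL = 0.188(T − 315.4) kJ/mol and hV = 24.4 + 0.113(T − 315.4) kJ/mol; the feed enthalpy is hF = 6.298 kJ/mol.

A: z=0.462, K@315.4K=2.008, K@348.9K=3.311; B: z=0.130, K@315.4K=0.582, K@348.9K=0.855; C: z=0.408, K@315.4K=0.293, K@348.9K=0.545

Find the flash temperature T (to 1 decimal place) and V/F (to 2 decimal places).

T = 317.7 K, V/F = 0.24

Adiabatic flash: solve Rachford–Rice at each trial T, then check hF = ψ·hV(T) + (1−ψ)·hL(T).
  T = 315.4 K: K = (2.008, 0.582, 0.293), RR gives ψ = 0.188, H_out = 4.582 kJ/mol
  T = 348.9 K: K = (3.311, 0.855, 0.545), RR gives ψ = 0.921, H_out = 26.456 kJ/mol
  T = 332.1 K: K = (2.609, 0.712, 0.406), RR gives ψ = 0.534, H_out = 15.509 kJ/mol
  T = 323.8 K: K = (2.299, 0.646, 0.346), RR gives ψ = 0.371, H_out = 10.394 kJ/mol
  T = 319.6 K: K = (2.150, 0.613, 0.319), RR gives ψ = 0.283, H_out = 7.616 kJ/mol
  T = 317.5 K: K = (2.078, 0.598, 0.306), RR gives ψ = 0.237, H_out = 6.139 kJ/mol
Linear interpolation between T = 317.5 (H_out = 6.139) and T = 319.6 (H_out = 7.616) on hF = 6.298 gives T ≈ 317.7 K, at which ψ = 0.24.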